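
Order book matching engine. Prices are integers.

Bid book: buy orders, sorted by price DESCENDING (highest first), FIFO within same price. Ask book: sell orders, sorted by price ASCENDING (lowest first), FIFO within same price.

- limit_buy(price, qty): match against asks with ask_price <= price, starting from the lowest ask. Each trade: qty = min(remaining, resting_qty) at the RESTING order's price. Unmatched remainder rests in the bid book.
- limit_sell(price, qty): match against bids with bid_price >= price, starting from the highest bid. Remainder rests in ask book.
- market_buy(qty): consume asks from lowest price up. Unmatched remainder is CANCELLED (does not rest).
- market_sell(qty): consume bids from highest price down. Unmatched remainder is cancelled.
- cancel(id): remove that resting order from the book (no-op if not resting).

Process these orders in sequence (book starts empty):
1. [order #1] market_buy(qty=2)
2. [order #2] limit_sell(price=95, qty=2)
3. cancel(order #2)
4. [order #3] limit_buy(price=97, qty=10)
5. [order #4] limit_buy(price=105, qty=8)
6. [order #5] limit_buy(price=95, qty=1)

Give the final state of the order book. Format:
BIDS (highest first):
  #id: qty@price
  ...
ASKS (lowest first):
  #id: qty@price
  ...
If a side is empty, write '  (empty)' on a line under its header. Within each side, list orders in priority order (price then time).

Answer: BIDS (highest first):
  #4: 8@105
  #3: 10@97
  #5: 1@95
ASKS (lowest first):
  (empty)

Derivation:
After op 1 [order #1] market_buy(qty=2): fills=none; bids=[-] asks=[-]
After op 2 [order #2] limit_sell(price=95, qty=2): fills=none; bids=[-] asks=[#2:2@95]
After op 3 cancel(order #2): fills=none; bids=[-] asks=[-]
After op 4 [order #3] limit_buy(price=97, qty=10): fills=none; bids=[#3:10@97] asks=[-]
After op 5 [order #4] limit_buy(price=105, qty=8): fills=none; bids=[#4:8@105 #3:10@97] asks=[-]
After op 6 [order #5] limit_buy(price=95, qty=1): fills=none; bids=[#4:8@105 #3:10@97 #5:1@95] asks=[-]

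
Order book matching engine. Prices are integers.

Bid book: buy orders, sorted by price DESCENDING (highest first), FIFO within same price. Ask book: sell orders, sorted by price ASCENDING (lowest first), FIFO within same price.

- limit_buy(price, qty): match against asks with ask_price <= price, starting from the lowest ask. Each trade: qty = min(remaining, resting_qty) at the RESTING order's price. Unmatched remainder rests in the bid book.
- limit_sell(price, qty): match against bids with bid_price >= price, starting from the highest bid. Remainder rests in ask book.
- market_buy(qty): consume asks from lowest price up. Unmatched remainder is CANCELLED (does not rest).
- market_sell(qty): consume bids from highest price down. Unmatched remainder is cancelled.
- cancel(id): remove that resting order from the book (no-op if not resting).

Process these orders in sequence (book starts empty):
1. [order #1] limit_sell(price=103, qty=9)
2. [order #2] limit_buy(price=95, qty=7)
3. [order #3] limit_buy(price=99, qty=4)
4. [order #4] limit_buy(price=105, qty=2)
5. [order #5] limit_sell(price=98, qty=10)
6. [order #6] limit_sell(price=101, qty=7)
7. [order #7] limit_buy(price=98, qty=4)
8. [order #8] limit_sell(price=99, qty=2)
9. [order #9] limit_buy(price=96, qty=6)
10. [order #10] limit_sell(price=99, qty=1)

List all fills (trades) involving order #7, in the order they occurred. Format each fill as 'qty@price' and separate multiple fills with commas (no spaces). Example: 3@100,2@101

After op 1 [order #1] limit_sell(price=103, qty=9): fills=none; bids=[-] asks=[#1:9@103]
After op 2 [order #2] limit_buy(price=95, qty=7): fills=none; bids=[#2:7@95] asks=[#1:9@103]
After op 3 [order #3] limit_buy(price=99, qty=4): fills=none; bids=[#3:4@99 #2:7@95] asks=[#1:9@103]
After op 4 [order #4] limit_buy(price=105, qty=2): fills=#4x#1:2@103; bids=[#3:4@99 #2:7@95] asks=[#1:7@103]
After op 5 [order #5] limit_sell(price=98, qty=10): fills=#3x#5:4@99; bids=[#2:7@95] asks=[#5:6@98 #1:7@103]
After op 6 [order #6] limit_sell(price=101, qty=7): fills=none; bids=[#2:7@95] asks=[#5:6@98 #6:7@101 #1:7@103]
After op 7 [order #7] limit_buy(price=98, qty=4): fills=#7x#5:4@98; bids=[#2:7@95] asks=[#5:2@98 #6:7@101 #1:7@103]
After op 8 [order #8] limit_sell(price=99, qty=2): fills=none; bids=[#2:7@95] asks=[#5:2@98 #8:2@99 #6:7@101 #1:7@103]
After op 9 [order #9] limit_buy(price=96, qty=6): fills=none; bids=[#9:6@96 #2:7@95] asks=[#5:2@98 #8:2@99 #6:7@101 #1:7@103]
After op 10 [order #10] limit_sell(price=99, qty=1): fills=none; bids=[#9:6@96 #2:7@95] asks=[#5:2@98 #8:2@99 #10:1@99 #6:7@101 #1:7@103]

Answer: 4@98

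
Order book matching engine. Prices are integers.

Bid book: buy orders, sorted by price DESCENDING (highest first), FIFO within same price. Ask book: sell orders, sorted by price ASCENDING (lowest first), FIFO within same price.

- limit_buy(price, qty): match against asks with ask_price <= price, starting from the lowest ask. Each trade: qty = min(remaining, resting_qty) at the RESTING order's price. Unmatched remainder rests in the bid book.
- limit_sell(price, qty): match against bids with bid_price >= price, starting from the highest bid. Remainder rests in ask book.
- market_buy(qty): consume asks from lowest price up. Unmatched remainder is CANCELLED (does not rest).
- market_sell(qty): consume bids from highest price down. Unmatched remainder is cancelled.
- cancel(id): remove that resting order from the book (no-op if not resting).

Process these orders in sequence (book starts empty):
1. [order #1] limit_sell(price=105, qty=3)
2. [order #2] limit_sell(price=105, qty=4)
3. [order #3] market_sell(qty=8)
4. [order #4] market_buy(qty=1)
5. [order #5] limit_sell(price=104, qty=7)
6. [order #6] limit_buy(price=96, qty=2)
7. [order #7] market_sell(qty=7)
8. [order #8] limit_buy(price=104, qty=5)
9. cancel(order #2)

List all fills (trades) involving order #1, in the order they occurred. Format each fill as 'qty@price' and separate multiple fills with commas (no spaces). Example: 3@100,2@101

After op 1 [order #1] limit_sell(price=105, qty=3): fills=none; bids=[-] asks=[#1:3@105]
After op 2 [order #2] limit_sell(price=105, qty=4): fills=none; bids=[-] asks=[#1:3@105 #2:4@105]
After op 3 [order #3] market_sell(qty=8): fills=none; bids=[-] asks=[#1:3@105 #2:4@105]
After op 4 [order #4] market_buy(qty=1): fills=#4x#1:1@105; bids=[-] asks=[#1:2@105 #2:4@105]
After op 5 [order #5] limit_sell(price=104, qty=7): fills=none; bids=[-] asks=[#5:7@104 #1:2@105 #2:4@105]
After op 6 [order #6] limit_buy(price=96, qty=2): fills=none; bids=[#6:2@96] asks=[#5:7@104 #1:2@105 #2:4@105]
After op 7 [order #7] market_sell(qty=7): fills=#6x#7:2@96; bids=[-] asks=[#5:7@104 #1:2@105 #2:4@105]
After op 8 [order #8] limit_buy(price=104, qty=5): fills=#8x#5:5@104; bids=[-] asks=[#5:2@104 #1:2@105 #2:4@105]
After op 9 cancel(order #2): fills=none; bids=[-] asks=[#5:2@104 #1:2@105]

Answer: 1@105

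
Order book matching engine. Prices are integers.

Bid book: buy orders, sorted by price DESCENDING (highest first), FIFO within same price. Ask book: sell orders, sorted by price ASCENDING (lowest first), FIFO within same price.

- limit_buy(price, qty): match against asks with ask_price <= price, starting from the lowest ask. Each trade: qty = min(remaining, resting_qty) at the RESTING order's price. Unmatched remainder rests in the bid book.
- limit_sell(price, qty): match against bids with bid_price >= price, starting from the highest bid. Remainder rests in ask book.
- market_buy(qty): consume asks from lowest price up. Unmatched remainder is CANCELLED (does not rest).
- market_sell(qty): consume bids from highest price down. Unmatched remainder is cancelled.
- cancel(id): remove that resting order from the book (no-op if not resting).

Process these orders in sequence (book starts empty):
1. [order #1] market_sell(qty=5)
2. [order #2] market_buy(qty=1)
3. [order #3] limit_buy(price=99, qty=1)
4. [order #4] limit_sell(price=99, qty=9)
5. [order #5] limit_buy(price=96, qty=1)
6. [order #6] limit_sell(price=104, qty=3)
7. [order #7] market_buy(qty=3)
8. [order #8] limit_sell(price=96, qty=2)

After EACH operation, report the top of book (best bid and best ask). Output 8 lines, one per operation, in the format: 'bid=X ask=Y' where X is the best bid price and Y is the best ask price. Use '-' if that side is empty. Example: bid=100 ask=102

After op 1 [order #1] market_sell(qty=5): fills=none; bids=[-] asks=[-]
After op 2 [order #2] market_buy(qty=1): fills=none; bids=[-] asks=[-]
After op 3 [order #3] limit_buy(price=99, qty=1): fills=none; bids=[#3:1@99] asks=[-]
After op 4 [order #4] limit_sell(price=99, qty=9): fills=#3x#4:1@99; bids=[-] asks=[#4:8@99]
After op 5 [order #5] limit_buy(price=96, qty=1): fills=none; bids=[#5:1@96] asks=[#4:8@99]
After op 6 [order #6] limit_sell(price=104, qty=3): fills=none; bids=[#5:1@96] asks=[#4:8@99 #6:3@104]
After op 7 [order #7] market_buy(qty=3): fills=#7x#4:3@99; bids=[#5:1@96] asks=[#4:5@99 #6:3@104]
After op 8 [order #8] limit_sell(price=96, qty=2): fills=#5x#8:1@96; bids=[-] asks=[#8:1@96 #4:5@99 #6:3@104]

Answer: bid=- ask=-
bid=- ask=-
bid=99 ask=-
bid=- ask=99
bid=96 ask=99
bid=96 ask=99
bid=96 ask=99
bid=- ask=96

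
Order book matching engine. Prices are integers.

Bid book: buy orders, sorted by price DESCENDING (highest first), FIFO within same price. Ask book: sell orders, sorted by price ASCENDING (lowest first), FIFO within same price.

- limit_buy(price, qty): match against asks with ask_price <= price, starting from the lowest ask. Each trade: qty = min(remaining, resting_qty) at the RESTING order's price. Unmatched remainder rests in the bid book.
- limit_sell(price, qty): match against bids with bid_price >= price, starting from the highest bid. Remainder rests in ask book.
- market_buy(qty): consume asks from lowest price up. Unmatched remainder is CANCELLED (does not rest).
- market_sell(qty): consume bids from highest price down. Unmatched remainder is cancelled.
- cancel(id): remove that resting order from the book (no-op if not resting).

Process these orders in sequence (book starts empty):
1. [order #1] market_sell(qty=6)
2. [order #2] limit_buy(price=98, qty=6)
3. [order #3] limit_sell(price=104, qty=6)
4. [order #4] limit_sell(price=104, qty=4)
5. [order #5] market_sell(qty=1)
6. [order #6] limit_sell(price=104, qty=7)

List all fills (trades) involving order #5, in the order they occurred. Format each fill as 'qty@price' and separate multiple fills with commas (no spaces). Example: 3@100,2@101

Answer: 1@98

Derivation:
After op 1 [order #1] market_sell(qty=6): fills=none; bids=[-] asks=[-]
After op 2 [order #2] limit_buy(price=98, qty=6): fills=none; bids=[#2:6@98] asks=[-]
After op 3 [order #3] limit_sell(price=104, qty=6): fills=none; bids=[#2:6@98] asks=[#3:6@104]
After op 4 [order #4] limit_sell(price=104, qty=4): fills=none; bids=[#2:6@98] asks=[#3:6@104 #4:4@104]
After op 5 [order #5] market_sell(qty=1): fills=#2x#5:1@98; bids=[#2:5@98] asks=[#3:6@104 #4:4@104]
After op 6 [order #6] limit_sell(price=104, qty=7): fills=none; bids=[#2:5@98] asks=[#3:6@104 #4:4@104 #6:7@104]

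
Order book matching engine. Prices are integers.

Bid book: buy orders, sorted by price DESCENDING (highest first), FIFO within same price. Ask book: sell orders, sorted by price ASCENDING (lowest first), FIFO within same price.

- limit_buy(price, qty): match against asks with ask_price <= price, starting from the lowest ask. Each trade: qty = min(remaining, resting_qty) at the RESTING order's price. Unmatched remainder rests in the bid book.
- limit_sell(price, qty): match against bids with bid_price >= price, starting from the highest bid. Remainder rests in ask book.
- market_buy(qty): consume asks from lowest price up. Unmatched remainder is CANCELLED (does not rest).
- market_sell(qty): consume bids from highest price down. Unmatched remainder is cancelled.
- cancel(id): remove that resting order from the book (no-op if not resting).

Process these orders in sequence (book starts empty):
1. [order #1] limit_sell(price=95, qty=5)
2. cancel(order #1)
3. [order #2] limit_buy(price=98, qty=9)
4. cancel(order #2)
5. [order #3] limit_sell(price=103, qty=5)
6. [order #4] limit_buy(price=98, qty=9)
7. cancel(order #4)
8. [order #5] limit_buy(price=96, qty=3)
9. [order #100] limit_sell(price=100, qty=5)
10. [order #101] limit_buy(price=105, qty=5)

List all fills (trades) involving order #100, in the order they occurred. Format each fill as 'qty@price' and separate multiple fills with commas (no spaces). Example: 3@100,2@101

Answer: 5@100

Derivation:
After op 1 [order #1] limit_sell(price=95, qty=5): fills=none; bids=[-] asks=[#1:5@95]
After op 2 cancel(order #1): fills=none; bids=[-] asks=[-]
After op 3 [order #2] limit_buy(price=98, qty=9): fills=none; bids=[#2:9@98] asks=[-]
After op 4 cancel(order #2): fills=none; bids=[-] asks=[-]
After op 5 [order #3] limit_sell(price=103, qty=5): fills=none; bids=[-] asks=[#3:5@103]
After op 6 [order #4] limit_buy(price=98, qty=9): fills=none; bids=[#4:9@98] asks=[#3:5@103]
After op 7 cancel(order #4): fills=none; bids=[-] asks=[#3:5@103]
After op 8 [order #5] limit_buy(price=96, qty=3): fills=none; bids=[#5:3@96] asks=[#3:5@103]
After op 9 [order #100] limit_sell(price=100, qty=5): fills=none; bids=[#5:3@96] asks=[#100:5@100 #3:5@103]
After op 10 [order #101] limit_buy(price=105, qty=5): fills=#101x#100:5@100; bids=[#5:3@96] asks=[#3:5@103]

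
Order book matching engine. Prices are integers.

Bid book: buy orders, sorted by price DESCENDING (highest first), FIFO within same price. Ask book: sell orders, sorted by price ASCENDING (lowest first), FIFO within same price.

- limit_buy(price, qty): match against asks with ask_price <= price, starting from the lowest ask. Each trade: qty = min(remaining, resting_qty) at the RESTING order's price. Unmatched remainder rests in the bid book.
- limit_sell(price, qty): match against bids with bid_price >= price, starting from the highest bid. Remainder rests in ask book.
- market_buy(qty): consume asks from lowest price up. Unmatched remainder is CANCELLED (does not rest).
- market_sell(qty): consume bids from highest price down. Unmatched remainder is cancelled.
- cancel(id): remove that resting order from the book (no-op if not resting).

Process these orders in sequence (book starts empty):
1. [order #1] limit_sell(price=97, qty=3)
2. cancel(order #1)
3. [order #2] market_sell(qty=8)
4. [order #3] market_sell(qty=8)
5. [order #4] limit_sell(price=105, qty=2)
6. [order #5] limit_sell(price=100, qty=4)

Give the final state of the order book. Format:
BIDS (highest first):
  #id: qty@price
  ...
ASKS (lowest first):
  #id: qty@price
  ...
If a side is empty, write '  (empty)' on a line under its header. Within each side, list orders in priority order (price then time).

Answer: BIDS (highest first):
  (empty)
ASKS (lowest first):
  #5: 4@100
  #4: 2@105

Derivation:
After op 1 [order #1] limit_sell(price=97, qty=3): fills=none; bids=[-] asks=[#1:3@97]
After op 2 cancel(order #1): fills=none; bids=[-] asks=[-]
After op 3 [order #2] market_sell(qty=8): fills=none; bids=[-] asks=[-]
After op 4 [order #3] market_sell(qty=8): fills=none; bids=[-] asks=[-]
After op 5 [order #4] limit_sell(price=105, qty=2): fills=none; bids=[-] asks=[#4:2@105]
After op 6 [order #5] limit_sell(price=100, qty=4): fills=none; bids=[-] asks=[#5:4@100 #4:2@105]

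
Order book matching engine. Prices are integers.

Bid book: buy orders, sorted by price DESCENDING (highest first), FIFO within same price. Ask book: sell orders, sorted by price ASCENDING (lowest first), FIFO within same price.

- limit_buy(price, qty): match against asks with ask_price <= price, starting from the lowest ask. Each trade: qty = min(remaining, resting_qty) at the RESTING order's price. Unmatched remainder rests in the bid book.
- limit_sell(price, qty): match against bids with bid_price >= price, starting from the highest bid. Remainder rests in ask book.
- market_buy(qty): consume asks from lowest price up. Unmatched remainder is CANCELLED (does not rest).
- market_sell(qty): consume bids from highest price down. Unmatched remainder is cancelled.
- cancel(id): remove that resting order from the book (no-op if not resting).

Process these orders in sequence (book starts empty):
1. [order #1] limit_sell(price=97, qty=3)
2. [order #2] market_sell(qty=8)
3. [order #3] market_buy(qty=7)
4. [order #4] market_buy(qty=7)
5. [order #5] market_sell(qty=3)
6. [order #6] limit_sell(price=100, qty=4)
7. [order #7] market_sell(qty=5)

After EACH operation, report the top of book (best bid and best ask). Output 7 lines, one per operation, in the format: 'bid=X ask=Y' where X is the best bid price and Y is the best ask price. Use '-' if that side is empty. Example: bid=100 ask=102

After op 1 [order #1] limit_sell(price=97, qty=3): fills=none; bids=[-] asks=[#1:3@97]
After op 2 [order #2] market_sell(qty=8): fills=none; bids=[-] asks=[#1:3@97]
After op 3 [order #3] market_buy(qty=7): fills=#3x#1:3@97; bids=[-] asks=[-]
After op 4 [order #4] market_buy(qty=7): fills=none; bids=[-] asks=[-]
After op 5 [order #5] market_sell(qty=3): fills=none; bids=[-] asks=[-]
After op 6 [order #6] limit_sell(price=100, qty=4): fills=none; bids=[-] asks=[#6:4@100]
After op 7 [order #7] market_sell(qty=5): fills=none; bids=[-] asks=[#6:4@100]

Answer: bid=- ask=97
bid=- ask=97
bid=- ask=-
bid=- ask=-
bid=- ask=-
bid=- ask=100
bid=- ask=100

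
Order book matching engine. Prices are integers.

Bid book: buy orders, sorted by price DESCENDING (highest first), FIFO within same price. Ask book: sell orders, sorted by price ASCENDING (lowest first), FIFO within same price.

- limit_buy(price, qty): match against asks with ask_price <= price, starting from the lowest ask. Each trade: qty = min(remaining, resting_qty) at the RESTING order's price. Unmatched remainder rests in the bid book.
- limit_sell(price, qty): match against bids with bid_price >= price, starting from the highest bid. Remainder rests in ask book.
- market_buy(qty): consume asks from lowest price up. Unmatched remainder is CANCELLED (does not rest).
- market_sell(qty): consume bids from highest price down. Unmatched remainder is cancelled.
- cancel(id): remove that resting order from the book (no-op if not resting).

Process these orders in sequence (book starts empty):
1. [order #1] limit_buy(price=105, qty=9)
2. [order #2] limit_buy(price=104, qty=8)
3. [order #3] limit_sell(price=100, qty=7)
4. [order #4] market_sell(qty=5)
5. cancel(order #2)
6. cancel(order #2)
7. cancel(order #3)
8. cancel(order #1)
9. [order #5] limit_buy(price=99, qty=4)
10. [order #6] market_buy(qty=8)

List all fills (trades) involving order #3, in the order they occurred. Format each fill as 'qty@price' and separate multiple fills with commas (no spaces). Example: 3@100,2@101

After op 1 [order #1] limit_buy(price=105, qty=9): fills=none; bids=[#1:9@105] asks=[-]
After op 2 [order #2] limit_buy(price=104, qty=8): fills=none; bids=[#1:9@105 #2:8@104] asks=[-]
After op 3 [order #3] limit_sell(price=100, qty=7): fills=#1x#3:7@105; bids=[#1:2@105 #2:8@104] asks=[-]
After op 4 [order #4] market_sell(qty=5): fills=#1x#4:2@105 #2x#4:3@104; bids=[#2:5@104] asks=[-]
After op 5 cancel(order #2): fills=none; bids=[-] asks=[-]
After op 6 cancel(order #2): fills=none; bids=[-] asks=[-]
After op 7 cancel(order #3): fills=none; bids=[-] asks=[-]
After op 8 cancel(order #1): fills=none; bids=[-] asks=[-]
After op 9 [order #5] limit_buy(price=99, qty=4): fills=none; bids=[#5:4@99] asks=[-]
After op 10 [order #6] market_buy(qty=8): fills=none; bids=[#5:4@99] asks=[-]

Answer: 7@105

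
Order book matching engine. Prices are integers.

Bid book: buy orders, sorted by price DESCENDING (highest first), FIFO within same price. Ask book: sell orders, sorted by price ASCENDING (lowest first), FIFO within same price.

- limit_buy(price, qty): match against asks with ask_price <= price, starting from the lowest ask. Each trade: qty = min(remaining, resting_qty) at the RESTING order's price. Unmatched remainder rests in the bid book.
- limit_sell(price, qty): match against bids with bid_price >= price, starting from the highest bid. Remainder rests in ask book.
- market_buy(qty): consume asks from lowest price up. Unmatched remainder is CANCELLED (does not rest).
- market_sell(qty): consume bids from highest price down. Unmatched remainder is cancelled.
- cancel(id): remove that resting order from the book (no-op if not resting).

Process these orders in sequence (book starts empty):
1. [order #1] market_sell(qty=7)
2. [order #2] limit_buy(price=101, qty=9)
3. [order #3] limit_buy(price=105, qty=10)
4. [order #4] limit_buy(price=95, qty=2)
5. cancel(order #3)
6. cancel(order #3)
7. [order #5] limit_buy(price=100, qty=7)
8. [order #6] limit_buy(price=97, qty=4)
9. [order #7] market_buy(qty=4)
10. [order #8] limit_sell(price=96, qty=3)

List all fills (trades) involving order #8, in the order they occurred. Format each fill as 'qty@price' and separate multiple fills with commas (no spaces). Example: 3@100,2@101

Answer: 3@101

Derivation:
After op 1 [order #1] market_sell(qty=7): fills=none; bids=[-] asks=[-]
After op 2 [order #2] limit_buy(price=101, qty=9): fills=none; bids=[#2:9@101] asks=[-]
After op 3 [order #3] limit_buy(price=105, qty=10): fills=none; bids=[#3:10@105 #2:9@101] asks=[-]
After op 4 [order #4] limit_buy(price=95, qty=2): fills=none; bids=[#3:10@105 #2:9@101 #4:2@95] asks=[-]
After op 5 cancel(order #3): fills=none; bids=[#2:9@101 #4:2@95] asks=[-]
After op 6 cancel(order #3): fills=none; bids=[#2:9@101 #4:2@95] asks=[-]
After op 7 [order #5] limit_buy(price=100, qty=7): fills=none; bids=[#2:9@101 #5:7@100 #4:2@95] asks=[-]
After op 8 [order #6] limit_buy(price=97, qty=4): fills=none; bids=[#2:9@101 #5:7@100 #6:4@97 #4:2@95] asks=[-]
After op 9 [order #7] market_buy(qty=4): fills=none; bids=[#2:9@101 #5:7@100 #6:4@97 #4:2@95] asks=[-]
After op 10 [order #8] limit_sell(price=96, qty=3): fills=#2x#8:3@101; bids=[#2:6@101 #5:7@100 #6:4@97 #4:2@95] asks=[-]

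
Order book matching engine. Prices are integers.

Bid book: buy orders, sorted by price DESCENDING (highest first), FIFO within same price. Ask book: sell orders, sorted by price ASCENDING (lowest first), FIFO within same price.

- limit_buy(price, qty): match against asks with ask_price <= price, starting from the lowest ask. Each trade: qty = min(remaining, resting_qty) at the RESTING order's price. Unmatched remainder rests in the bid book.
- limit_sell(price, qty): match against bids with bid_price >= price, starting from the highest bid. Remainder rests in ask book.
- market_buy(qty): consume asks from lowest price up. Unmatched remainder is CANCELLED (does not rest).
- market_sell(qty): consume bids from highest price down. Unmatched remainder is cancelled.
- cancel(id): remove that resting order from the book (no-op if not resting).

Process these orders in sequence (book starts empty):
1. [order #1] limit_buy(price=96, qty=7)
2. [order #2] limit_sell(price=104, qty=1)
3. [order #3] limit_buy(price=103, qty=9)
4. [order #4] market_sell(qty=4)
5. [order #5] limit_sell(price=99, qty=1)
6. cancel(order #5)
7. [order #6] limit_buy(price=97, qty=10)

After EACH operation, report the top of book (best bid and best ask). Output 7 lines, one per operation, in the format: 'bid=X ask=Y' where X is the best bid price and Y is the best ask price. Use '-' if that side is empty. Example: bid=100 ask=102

After op 1 [order #1] limit_buy(price=96, qty=7): fills=none; bids=[#1:7@96] asks=[-]
After op 2 [order #2] limit_sell(price=104, qty=1): fills=none; bids=[#1:7@96] asks=[#2:1@104]
After op 3 [order #3] limit_buy(price=103, qty=9): fills=none; bids=[#3:9@103 #1:7@96] asks=[#2:1@104]
After op 4 [order #4] market_sell(qty=4): fills=#3x#4:4@103; bids=[#3:5@103 #1:7@96] asks=[#2:1@104]
After op 5 [order #5] limit_sell(price=99, qty=1): fills=#3x#5:1@103; bids=[#3:4@103 #1:7@96] asks=[#2:1@104]
After op 6 cancel(order #5): fills=none; bids=[#3:4@103 #1:7@96] asks=[#2:1@104]
After op 7 [order #6] limit_buy(price=97, qty=10): fills=none; bids=[#3:4@103 #6:10@97 #1:7@96] asks=[#2:1@104]

Answer: bid=96 ask=-
bid=96 ask=104
bid=103 ask=104
bid=103 ask=104
bid=103 ask=104
bid=103 ask=104
bid=103 ask=104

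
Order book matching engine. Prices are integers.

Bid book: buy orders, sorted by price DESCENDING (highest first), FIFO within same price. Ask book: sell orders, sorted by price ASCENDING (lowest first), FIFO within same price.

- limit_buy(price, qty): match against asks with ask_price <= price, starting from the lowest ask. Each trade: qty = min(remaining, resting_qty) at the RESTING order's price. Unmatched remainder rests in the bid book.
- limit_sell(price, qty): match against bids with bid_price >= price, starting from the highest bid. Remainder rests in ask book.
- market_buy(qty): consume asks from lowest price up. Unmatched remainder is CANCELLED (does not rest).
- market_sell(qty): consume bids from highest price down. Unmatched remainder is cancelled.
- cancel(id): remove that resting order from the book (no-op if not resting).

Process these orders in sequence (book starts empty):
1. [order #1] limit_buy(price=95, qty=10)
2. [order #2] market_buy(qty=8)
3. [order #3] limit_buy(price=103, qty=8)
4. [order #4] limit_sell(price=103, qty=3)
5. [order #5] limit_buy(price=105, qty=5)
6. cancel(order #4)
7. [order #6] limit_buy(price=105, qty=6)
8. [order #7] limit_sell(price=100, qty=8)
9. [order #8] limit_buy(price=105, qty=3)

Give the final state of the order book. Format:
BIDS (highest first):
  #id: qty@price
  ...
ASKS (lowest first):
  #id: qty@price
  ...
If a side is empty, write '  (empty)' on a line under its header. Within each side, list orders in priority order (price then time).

Answer: BIDS (highest first):
  #6: 3@105
  #8: 3@105
  #3: 5@103
  #1: 10@95
ASKS (lowest first):
  (empty)

Derivation:
After op 1 [order #1] limit_buy(price=95, qty=10): fills=none; bids=[#1:10@95] asks=[-]
After op 2 [order #2] market_buy(qty=8): fills=none; bids=[#1:10@95] asks=[-]
After op 3 [order #3] limit_buy(price=103, qty=8): fills=none; bids=[#3:8@103 #1:10@95] asks=[-]
After op 4 [order #4] limit_sell(price=103, qty=3): fills=#3x#4:3@103; bids=[#3:5@103 #1:10@95] asks=[-]
After op 5 [order #5] limit_buy(price=105, qty=5): fills=none; bids=[#5:5@105 #3:5@103 #1:10@95] asks=[-]
After op 6 cancel(order #4): fills=none; bids=[#5:5@105 #3:5@103 #1:10@95] asks=[-]
After op 7 [order #6] limit_buy(price=105, qty=6): fills=none; bids=[#5:5@105 #6:6@105 #3:5@103 #1:10@95] asks=[-]
After op 8 [order #7] limit_sell(price=100, qty=8): fills=#5x#7:5@105 #6x#7:3@105; bids=[#6:3@105 #3:5@103 #1:10@95] asks=[-]
After op 9 [order #8] limit_buy(price=105, qty=3): fills=none; bids=[#6:3@105 #8:3@105 #3:5@103 #1:10@95] asks=[-]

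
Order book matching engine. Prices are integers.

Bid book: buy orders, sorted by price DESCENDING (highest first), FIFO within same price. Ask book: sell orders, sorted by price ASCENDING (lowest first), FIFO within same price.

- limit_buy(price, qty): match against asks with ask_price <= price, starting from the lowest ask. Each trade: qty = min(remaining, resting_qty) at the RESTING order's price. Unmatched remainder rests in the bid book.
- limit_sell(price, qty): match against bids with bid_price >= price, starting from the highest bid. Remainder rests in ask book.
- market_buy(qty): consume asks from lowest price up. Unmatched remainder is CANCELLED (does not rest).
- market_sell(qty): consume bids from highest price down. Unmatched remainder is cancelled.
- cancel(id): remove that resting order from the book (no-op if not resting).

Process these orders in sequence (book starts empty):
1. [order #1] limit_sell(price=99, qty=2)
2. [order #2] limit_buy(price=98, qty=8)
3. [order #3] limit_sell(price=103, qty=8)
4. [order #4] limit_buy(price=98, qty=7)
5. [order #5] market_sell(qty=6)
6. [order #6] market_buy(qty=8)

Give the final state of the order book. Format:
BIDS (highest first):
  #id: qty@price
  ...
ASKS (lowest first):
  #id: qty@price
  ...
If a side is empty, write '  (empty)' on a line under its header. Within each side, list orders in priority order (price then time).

After op 1 [order #1] limit_sell(price=99, qty=2): fills=none; bids=[-] asks=[#1:2@99]
After op 2 [order #2] limit_buy(price=98, qty=8): fills=none; bids=[#2:8@98] asks=[#1:2@99]
After op 3 [order #3] limit_sell(price=103, qty=8): fills=none; bids=[#2:8@98] asks=[#1:2@99 #3:8@103]
After op 4 [order #4] limit_buy(price=98, qty=7): fills=none; bids=[#2:8@98 #4:7@98] asks=[#1:2@99 #3:8@103]
After op 5 [order #5] market_sell(qty=6): fills=#2x#5:6@98; bids=[#2:2@98 #4:7@98] asks=[#1:2@99 #3:8@103]
After op 6 [order #6] market_buy(qty=8): fills=#6x#1:2@99 #6x#3:6@103; bids=[#2:2@98 #4:7@98] asks=[#3:2@103]

Answer: BIDS (highest first):
  #2: 2@98
  #4: 7@98
ASKS (lowest first):
  #3: 2@103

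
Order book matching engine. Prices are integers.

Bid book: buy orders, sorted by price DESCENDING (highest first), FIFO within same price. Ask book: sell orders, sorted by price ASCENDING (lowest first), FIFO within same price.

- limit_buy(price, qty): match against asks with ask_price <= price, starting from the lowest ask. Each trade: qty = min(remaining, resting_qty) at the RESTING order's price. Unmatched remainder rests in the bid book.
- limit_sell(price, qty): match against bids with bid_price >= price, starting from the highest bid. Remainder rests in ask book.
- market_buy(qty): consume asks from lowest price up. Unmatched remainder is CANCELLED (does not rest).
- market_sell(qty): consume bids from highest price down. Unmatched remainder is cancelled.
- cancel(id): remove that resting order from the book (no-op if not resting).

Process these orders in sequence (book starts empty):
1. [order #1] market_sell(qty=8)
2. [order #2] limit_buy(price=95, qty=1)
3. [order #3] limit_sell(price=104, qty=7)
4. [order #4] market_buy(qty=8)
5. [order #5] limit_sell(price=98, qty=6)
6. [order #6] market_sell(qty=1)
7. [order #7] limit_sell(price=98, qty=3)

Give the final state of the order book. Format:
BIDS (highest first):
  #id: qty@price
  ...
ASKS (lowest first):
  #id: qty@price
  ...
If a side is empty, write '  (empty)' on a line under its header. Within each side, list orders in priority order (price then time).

After op 1 [order #1] market_sell(qty=8): fills=none; bids=[-] asks=[-]
After op 2 [order #2] limit_buy(price=95, qty=1): fills=none; bids=[#2:1@95] asks=[-]
After op 3 [order #3] limit_sell(price=104, qty=7): fills=none; bids=[#2:1@95] asks=[#3:7@104]
After op 4 [order #4] market_buy(qty=8): fills=#4x#3:7@104; bids=[#2:1@95] asks=[-]
After op 5 [order #5] limit_sell(price=98, qty=6): fills=none; bids=[#2:1@95] asks=[#5:6@98]
After op 6 [order #6] market_sell(qty=1): fills=#2x#6:1@95; bids=[-] asks=[#5:6@98]
After op 7 [order #7] limit_sell(price=98, qty=3): fills=none; bids=[-] asks=[#5:6@98 #7:3@98]

Answer: BIDS (highest first):
  (empty)
ASKS (lowest first):
  #5: 6@98
  #7: 3@98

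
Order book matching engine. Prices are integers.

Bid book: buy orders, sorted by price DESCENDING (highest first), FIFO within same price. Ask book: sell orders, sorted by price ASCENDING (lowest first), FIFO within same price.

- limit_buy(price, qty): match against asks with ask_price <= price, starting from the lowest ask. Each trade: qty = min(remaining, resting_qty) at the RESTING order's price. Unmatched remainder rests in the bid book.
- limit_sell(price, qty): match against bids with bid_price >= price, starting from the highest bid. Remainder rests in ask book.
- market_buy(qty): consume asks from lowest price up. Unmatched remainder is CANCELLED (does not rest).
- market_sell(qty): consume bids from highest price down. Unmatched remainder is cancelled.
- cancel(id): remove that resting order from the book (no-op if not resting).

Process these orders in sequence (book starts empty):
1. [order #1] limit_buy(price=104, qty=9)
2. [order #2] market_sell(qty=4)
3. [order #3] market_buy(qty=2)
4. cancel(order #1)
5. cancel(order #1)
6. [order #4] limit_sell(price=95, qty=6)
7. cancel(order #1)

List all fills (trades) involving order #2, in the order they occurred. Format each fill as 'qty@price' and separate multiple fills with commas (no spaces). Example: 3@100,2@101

After op 1 [order #1] limit_buy(price=104, qty=9): fills=none; bids=[#1:9@104] asks=[-]
After op 2 [order #2] market_sell(qty=4): fills=#1x#2:4@104; bids=[#1:5@104] asks=[-]
After op 3 [order #3] market_buy(qty=2): fills=none; bids=[#1:5@104] asks=[-]
After op 4 cancel(order #1): fills=none; bids=[-] asks=[-]
After op 5 cancel(order #1): fills=none; bids=[-] asks=[-]
After op 6 [order #4] limit_sell(price=95, qty=6): fills=none; bids=[-] asks=[#4:6@95]
After op 7 cancel(order #1): fills=none; bids=[-] asks=[#4:6@95]

Answer: 4@104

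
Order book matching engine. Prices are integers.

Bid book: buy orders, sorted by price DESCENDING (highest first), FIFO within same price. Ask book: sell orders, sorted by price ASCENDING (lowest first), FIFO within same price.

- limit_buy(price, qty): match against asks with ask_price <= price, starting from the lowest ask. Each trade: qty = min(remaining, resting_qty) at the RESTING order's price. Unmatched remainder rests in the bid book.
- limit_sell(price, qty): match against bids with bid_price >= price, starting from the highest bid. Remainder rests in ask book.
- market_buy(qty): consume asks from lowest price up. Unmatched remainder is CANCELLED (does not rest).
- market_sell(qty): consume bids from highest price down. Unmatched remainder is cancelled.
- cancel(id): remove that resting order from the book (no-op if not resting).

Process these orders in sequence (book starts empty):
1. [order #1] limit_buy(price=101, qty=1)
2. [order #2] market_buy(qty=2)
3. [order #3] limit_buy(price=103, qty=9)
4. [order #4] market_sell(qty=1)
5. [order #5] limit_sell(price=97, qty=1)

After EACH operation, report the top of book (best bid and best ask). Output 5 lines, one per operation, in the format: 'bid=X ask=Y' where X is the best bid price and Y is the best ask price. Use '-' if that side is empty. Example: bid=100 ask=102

Answer: bid=101 ask=-
bid=101 ask=-
bid=103 ask=-
bid=103 ask=-
bid=103 ask=-

Derivation:
After op 1 [order #1] limit_buy(price=101, qty=1): fills=none; bids=[#1:1@101] asks=[-]
After op 2 [order #2] market_buy(qty=2): fills=none; bids=[#1:1@101] asks=[-]
After op 3 [order #3] limit_buy(price=103, qty=9): fills=none; bids=[#3:9@103 #1:1@101] asks=[-]
After op 4 [order #4] market_sell(qty=1): fills=#3x#4:1@103; bids=[#3:8@103 #1:1@101] asks=[-]
After op 5 [order #5] limit_sell(price=97, qty=1): fills=#3x#5:1@103; bids=[#3:7@103 #1:1@101] asks=[-]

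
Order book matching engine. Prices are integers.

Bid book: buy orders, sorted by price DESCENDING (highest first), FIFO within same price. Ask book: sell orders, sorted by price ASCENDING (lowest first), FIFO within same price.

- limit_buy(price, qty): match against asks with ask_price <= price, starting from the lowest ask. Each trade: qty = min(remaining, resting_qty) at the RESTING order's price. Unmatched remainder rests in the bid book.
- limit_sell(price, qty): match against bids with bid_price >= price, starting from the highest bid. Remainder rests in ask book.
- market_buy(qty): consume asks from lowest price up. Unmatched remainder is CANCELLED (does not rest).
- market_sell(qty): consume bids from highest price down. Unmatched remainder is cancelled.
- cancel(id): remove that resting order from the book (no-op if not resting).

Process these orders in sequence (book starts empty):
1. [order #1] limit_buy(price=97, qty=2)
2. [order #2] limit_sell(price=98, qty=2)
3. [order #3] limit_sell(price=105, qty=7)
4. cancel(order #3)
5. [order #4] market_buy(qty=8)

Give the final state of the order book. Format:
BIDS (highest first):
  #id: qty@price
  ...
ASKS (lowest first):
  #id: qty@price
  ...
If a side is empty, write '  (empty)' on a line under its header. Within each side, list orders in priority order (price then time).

After op 1 [order #1] limit_buy(price=97, qty=2): fills=none; bids=[#1:2@97] asks=[-]
After op 2 [order #2] limit_sell(price=98, qty=2): fills=none; bids=[#1:2@97] asks=[#2:2@98]
After op 3 [order #3] limit_sell(price=105, qty=7): fills=none; bids=[#1:2@97] asks=[#2:2@98 #3:7@105]
After op 4 cancel(order #3): fills=none; bids=[#1:2@97] asks=[#2:2@98]
After op 5 [order #4] market_buy(qty=8): fills=#4x#2:2@98; bids=[#1:2@97] asks=[-]

Answer: BIDS (highest first):
  #1: 2@97
ASKS (lowest first):
  (empty)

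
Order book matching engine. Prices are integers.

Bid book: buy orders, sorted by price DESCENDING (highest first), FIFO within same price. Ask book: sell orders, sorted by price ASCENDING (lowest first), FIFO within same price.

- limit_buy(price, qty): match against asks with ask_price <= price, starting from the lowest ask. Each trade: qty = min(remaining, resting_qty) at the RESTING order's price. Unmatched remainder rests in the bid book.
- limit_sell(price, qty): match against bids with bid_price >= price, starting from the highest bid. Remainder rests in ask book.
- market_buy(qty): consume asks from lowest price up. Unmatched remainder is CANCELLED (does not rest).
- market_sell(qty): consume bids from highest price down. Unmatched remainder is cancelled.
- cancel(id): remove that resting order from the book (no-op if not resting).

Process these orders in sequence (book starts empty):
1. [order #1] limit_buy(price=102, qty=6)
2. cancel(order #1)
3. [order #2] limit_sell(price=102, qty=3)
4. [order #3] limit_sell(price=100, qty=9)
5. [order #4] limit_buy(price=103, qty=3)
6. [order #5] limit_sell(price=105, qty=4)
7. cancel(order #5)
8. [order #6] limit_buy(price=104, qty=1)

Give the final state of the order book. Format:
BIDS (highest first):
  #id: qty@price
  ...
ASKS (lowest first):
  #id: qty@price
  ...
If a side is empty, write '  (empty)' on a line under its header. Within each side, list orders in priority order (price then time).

After op 1 [order #1] limit_buy(price=102, qty=6): fills=none; bids=[#1:6@102] asks=[-]
After op 2 cancel(order #1): fills=none; bids=[-] asks=[-]
After op 3 [order #2] limit_sell(price=102, qty=3): fills=none; bids=[-] asks=[#2:3@102]
After op 4 [order #3] limit_sell(price=100, qty=9): fills=none; bids=[-] asks=[#3:9@100 #2:3@102]
After op 5 [order #4] limit_buy(price=103, qty=3): fills=#4x#3:3@100; bids=[-] asks=[#3:6@100 #2:3@102]
After op 6 [order #5] limit_sell(price=105, qty=4): fills=none; bids=[-] asks=[#3:6@100 #2:3@102 #5:4@105]
After op 7 cancel(order #5): fills=none; bids=[-] asks=[#3:6@100 #2:3@102]
After op 8 [order #6] limit_buy(price=104, qty=1): fills=#6x#3:1@100; bids=[-] asks=[#3:5@100 #2:3@102]

Answer: BIDS (highest first):
  (empty)
ASKS (lowest first):
  #3: 5@100
  #2: 3@102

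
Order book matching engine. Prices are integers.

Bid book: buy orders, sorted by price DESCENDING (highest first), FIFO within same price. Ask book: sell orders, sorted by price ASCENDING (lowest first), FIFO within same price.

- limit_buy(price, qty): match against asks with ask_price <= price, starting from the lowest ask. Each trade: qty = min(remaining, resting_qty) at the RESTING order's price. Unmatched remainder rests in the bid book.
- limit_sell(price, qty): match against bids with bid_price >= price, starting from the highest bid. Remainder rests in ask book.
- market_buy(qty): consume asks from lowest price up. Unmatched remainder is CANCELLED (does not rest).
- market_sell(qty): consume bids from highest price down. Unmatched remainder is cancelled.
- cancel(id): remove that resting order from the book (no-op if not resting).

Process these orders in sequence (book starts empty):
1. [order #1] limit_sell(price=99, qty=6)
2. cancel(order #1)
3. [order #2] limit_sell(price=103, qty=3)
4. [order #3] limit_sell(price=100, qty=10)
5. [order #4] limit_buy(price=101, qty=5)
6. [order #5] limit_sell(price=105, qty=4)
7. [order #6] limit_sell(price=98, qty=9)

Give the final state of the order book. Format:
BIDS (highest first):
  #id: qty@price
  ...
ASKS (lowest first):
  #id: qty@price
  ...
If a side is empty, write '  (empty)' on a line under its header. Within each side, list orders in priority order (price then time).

After op 1 [order #1] limit_sell(price=99, qty=6): fills=none; bids=[-] asks=[#1:6@99]
After op 2 cancel(order #1): fills=none; bids=[-] asks=[-]
After op 3 [order #2] limit_sell(price=103, qty=3): fills=none; bids=[-] asks=[#2:3@103]
After op 4 [order #3] limit_sell(price=100, qty=10): fills=none; bids=[-] asks=[#3:10@100 #2:3@103]
After op 5 [order #4] limit_buy(price=101, qty=5): fills=#4x#3:5@100; bids=[-] asks=[#3:5@100 #2:3@103]
After op 6 [order #5] limit_sell(price=105, qty=4): fills=none; bids=[-] asks=[#3:5@100 #2:3@103 #5:4@105]
After op 7 [order #6] limit_sell(price=98, qty=9): fills=none; bids=[-] asks=[#6:9@98 #3:5@100 #2:3@103 #5:4@105]

Answer: BIDS (highest first):
  (empty)
ASKS (lowest first):
  #6: 9@98
  #3: 5@100
  #2: 3@103
  #5: 4@105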